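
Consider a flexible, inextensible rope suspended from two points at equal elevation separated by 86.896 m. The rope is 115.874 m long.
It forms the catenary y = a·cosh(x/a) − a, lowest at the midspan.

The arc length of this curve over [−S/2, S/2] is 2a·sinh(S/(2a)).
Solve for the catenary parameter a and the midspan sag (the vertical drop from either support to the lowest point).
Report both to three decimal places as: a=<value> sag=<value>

seed: a₀ = √(S³/(24(L−S))) = √(86.896³/(24·28.978)) = 30.715660
iter 1: u=1.414523  f(a)=+3.041e+00  f'(a)=-2.292e+00  a ← 30.715660 − (+3.041e+00/-2.292e+00) = 32.042260
iter 2: u=1.355959  f(a)=+2.081e-01  f'(a)=-1.988e+00  a ← 32.042260 − (+2.081e-01/-1.988e+00) = 32.146922
iter 3: u=1.351545  f(a)=+1.133e-03  f'(a)=-1.967e+00  a ← 32.146922 − (+1.133e-03/-1.967e+00) = 32.147498
iter 4: u=1.351520  f(a)=+3.398e-08  f'(a)=-1.967e+00  a ← 32.147498 − (+3.398e-08/-1.967e+00) = 32.147498
iter 5: u=1.351520  f(a)=+1.421e-14  f'(a)=-1.967e+00  a ← 32.147498 − (+1.421e-14/-1.967e+00) = 32.147498
converged: |Δa| < 1e-12 after 5 iterations
sag = a·(cosh(S/(2a)) − 1) = 32.147498·(cosh(1.351520) − 1) = 34.110766
T_max/T_min = cosh(S/(2a)) = 2.061071

a=32.147 sag=34.111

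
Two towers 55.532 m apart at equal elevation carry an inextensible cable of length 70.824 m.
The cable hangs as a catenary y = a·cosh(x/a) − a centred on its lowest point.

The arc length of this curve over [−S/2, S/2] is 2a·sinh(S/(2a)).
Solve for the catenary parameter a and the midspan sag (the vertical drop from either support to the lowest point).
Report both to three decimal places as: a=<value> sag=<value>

a=22.442 sag=19.482

seed: a₀ = √(S³/(24(L−S))) = √(55.532³/(24·15.292)) = 21.601167
iter 1: u=1.285394  f(a)=+1.314e+00  f'(a)=-1.664e+00  a ← 21.601167 − (+1.314e+00/-1.664e+00) = 22.390916
iter 2: u=1.240056  f(a)=+7.551e-02  f'(a)=-1.478e+00  a ← 22.390916 − (+7.551e-02/-1.478e+00) = 22.442011
iter 3: u=1.237233  f(a)=+2.829e-04  f'(a)=-1.467e+00  a ← 22.442011 − (+2.829e-04/-1.467e+00) = 22.442204
iter 4: u=1.237223  f(a)=+4.004e-09  f'(a)=-1.467e+00  a ← 22.442204 − (+4.004e-09/-1.467e+00) = 22.442204
iter 5: u=1.237223  f(a)=+0.000e+00  f'(a)=-1.467e+00  a ← 22.442204 − (+0.000e+00/-1.467e+00) = 22.442204
converged: |Δa| < 1e-12 after 5 iterations
sag = a·(cosh(S/(2a)) − 1) = 22.442204·(cosh(1.237223) − 1) = 19.482279
T_max/T_min = cosh(S/(2a)) = 1.868109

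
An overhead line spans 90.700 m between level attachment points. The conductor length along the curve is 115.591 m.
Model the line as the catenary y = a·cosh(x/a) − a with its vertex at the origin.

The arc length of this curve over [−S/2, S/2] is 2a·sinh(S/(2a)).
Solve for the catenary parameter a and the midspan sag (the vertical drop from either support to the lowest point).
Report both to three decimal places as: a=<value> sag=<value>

a=36.713 sag=31.757

seed: a₀ = √(S³/(24(L−S))) = √(90.700³/(24·24.891)) = 35.341432
iter 1: u=1.283196  f(a)=+2.131e+00  f'(a)=-1.655e+00  a ← 35.341432 − (+2.131e+00/-1.655e+00) = 36.629639
iter 2: u=1.238068  f(a)=+1.221e-01  f'(a)=-1.470e+00  a ← 36.629639 − (+1.221e-01/-1.470e+00) = 36.712689
iter 3: u=1.235268  f(a)=+4.544e-04  f'(a)=-1.459e+00  a ← 36.712689 − (+4.544e-04/-1.459e+00) = 36.713000
iter 4: u=1.235257  f(a)=+6.345e-09  f'(a)=-1.459e+00  a ← 36.713000 − (+6.345e-09/-1.459e+00) = 36.713000
iter 5: u=1.235257  f(a)=+1.421e-14  f'(a)=-1.459e+00  a ← 36.713000 − (+1.421e-14/-1.459e+00) = 36.713000
converged: |Δa| < 1e-12 after 5 iterations
sag = a·(cosh(S/(2a)) − 1) = 36.713000·(cosh(1.235257) − 1) = 31.757170
T_max/T_min = cosh(S/(2a)) = 1.865012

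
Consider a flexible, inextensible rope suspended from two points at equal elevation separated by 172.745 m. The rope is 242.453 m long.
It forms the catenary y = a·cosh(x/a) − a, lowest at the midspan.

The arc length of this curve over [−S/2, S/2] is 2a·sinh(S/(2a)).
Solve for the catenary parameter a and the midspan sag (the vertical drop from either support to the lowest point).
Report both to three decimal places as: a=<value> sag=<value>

seed: a₀ = √(S³/(24(L−S))) = √(172.745³/(24·69.708)) = 55.508731
iter 1: u=1.556016  f(a)=+8.942e+00  f'(a)=-3.175e+00  a ← 55.508731 − (+8.942e+00/-3.175e+00) = 58.325360
iter 2: u=1.480874  f(a)=+7.257e-01  f'(a)=-2.679e+00  a ← 58.325360 − (+7.257e-01/-2.679e+00) = 58.596283
iter 3: u=1.474027  f(a)=+5.712e-03  f'(a)=-2.637e+00  a ← 58.596283 − (+5.712e-03/-2.637e+00) = 58.598449
iter 4: u=1.473972  f(a)=+3.601e-07  f'(a)=-2.636e+00  a ← 58.598449 − (+3.601e-07/-2.636e+00) = 58.598449
iter 5: u=1.473972  f(a)=+5.684e-14  f'(a)=-2.636e+00  a ← 58.598449 − (+5.684e-14/-2.636e+00) = 58.598449
converged: |Δa| < 1e-12 after 5 iterations
sag = a·(cosh(S/(2a)) − 1) = 58.598449·(cosh(1.473972) − 1) = 76.047912
T_max/T_min = cosh(S/(2a)) = 2.297780

a=58.598 sag=76.048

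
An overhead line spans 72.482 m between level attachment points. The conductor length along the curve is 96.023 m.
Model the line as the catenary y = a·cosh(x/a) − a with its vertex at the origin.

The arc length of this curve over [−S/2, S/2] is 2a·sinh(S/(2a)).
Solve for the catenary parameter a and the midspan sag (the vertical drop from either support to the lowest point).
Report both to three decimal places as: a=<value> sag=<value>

seed: a₀ = √(S³/(24(L−S))) = √(72.482³/(24·23.541)) = 25.961344
iter 1: u=1.395960  f(a)=+2.403e+00  f'(a)=-2.192e+00  a ← 25.961344 − (+2.403e+00/-2.192e+00) = 27.057413
iter 2: u=1.339411  f(a)=+1.606e-01  f'(a)=-1.908e+00  a ← 27.057413 − (+1.606e-01/-1.908e+00) = 27.141550
iter 3: u=1.335259  f(a)=+8.303e-04  f'(a)=-1.889e+00  a ← 27.141550 − (+8.303e-04/-1.889e+00) = 27.141989
iter 4: u=1.335237  f(a)=+2.246e-08  f'(a)=-1.889e+00  a ← 27.141989 − (+2.246e-08/-1.889e+00) = 27.141989
iter 5: u=1.335237  f(a)=-1.421e-14  f'(a)=-1.889e+00  a ← 27.141989 − (-1.421e-14/-1.889e+00) = 27.141989
converged: |Δa| < 1e-12 after 5 iterations
sag = a·(cosh(S/(2a)) − 1) = 27.141989·(cosh(1.335237) − 1) = 28.010451
T_max/T_min = cosh(S/(2a)) = 2.031997

a=27.142 sag=28.010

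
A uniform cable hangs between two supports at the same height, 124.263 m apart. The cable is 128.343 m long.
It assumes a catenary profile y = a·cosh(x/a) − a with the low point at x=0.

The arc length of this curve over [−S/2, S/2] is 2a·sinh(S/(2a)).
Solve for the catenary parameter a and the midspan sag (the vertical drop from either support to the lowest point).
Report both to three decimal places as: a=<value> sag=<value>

seed: a₀ = √(S³/(24(L−S))) = √(124.263³/(24·4.080)) = 139.983565
iter 1: u=0.443849  f(a)=+4.038e-02  f'(a)=-5.945e-02  a ← 139.983565 − (+4.038e-02/-5.945e-02) = 140.662757
iter 2: u=0.441705  f(a)=+2.958e-04  f'(a)=-5.858e-02  a ← 140.662757 − (+2.958e-04/-5.858e-02) = 140.667806
iter 3: u=0.441690  f(a)=+1.613e-08  f'(a)=-5.857e-02  a ← 140.667806 − (+1.613e-08/-5.857e-02) = 140.667806
iter 4: u=0.441690  f(a)=-2.842e-14  f'(a)=-5.857e-02  a ← 140.667806 − (-2.842e-14/-5.857e-02) = 140.667806
converged: |Δa| < 1e-12 after 4 iterations
sag = a·(cosh(S/(2a)) − 1) = 140.667806·(cosh(0.441690) − 1) = 13.945948
T_max/T_min = cosh(S/(2a)) = 1.099141

a=140.668 sag=13.946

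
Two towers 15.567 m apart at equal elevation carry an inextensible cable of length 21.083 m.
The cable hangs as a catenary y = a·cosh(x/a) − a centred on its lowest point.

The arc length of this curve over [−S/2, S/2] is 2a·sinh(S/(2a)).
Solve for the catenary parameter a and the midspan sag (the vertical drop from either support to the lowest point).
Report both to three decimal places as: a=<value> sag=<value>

a=5.601 sag=6.336

seed: a₀ = √(S³/(24(L−S))) = √(15.567³/(24·5.516)) = 5.338136
iter 1: u=1.458093  f(a)=+6.169e-01  f'(a)=-2.541e+00  a ← 5.338136 − (+6.169e-01/-2.541e+00) = 5.580955
iter 2: u=1.394654  f(a)=+4.459e-02  f'(a)=-2.186e+00  a ← 5.580955 − (+4.459e-02/-2.186e+00) = 5.601358
iter 3: u=1.389574  f(a)=+2.731e-04  f'(a)=-2.159e+00  a ← 5.601358 − (+2.731e-04/-2.159e+00) = 5.601485
iter 4: u=1.389542  f(a)=+1.038e-08  f'(a)=-2.159e+00  a ← 5.601485 − (+1.038e-08/-2.159e+00) = 5.601485
iter 5: u=1.389542  f(a)=+3.553e-15  f'(a)=-2.159e+00  a ← 5.601485 − (+3.553e-15/-2.159e+00) = 5.601485
converged: |Δa| < 1e-12 after 5 iterations
sag = a·(cosh(S/(2a)) − 1) = 5.601485·(cosh(1.389542) − 1) = 6.335845
T_max/T_min = cosh(S/(2a)) = 2.131101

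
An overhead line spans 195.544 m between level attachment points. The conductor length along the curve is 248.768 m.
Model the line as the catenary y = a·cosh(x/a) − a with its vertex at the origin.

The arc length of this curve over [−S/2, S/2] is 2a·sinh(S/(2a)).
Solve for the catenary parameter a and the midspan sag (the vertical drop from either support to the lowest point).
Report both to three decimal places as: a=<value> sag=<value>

seed: a₀ = √(S³/(24(L−S))) = √(195.544³/(24·53.224)) = 76.508091
iter 1: u=1.277930  f(a)=+4.519e+00  f'(a)=-1.632e+00  a ← 76.508091 − (+4.519e+00/-1.632e+00) = 79.276669
iter 2: u=1.233301  f(a)=+2.569e-01  f'(a)=-1.451e+00  a ← 79.276669 − (+2.569e-01/-1.451e+00) = 79.453645
iter 3: u=1.230554  f(a)=+9.407e-04  f'(a)=-1.441e+00  a ← 79.453645 − (+9.407e-04/-1.441e+00) = 79.454298
iter 4: u=1.230544  f(a)=+1.272e-08  f'(a)=-1.441e+00  a ← 79.454298 − (+1.272e-08/-1.441e+00) = 79.454298
iter 5: u=1.230544  f(a)=+5.684e-14  f'(a)=-1.441e+00  a ← 79.454298 − (+5.684e-14/-1.441e+00) = 79.454298
converged: |Δa| < 1e-12 after 5 iterations
sag = a·(cosh(S/(2a)) − 1) = 79.454298·(cosh(1.230544) − 1) = 68.140976
T_max/T_min = cosh(S/(2a)) = 1.857612

a=79.454 sag=68.141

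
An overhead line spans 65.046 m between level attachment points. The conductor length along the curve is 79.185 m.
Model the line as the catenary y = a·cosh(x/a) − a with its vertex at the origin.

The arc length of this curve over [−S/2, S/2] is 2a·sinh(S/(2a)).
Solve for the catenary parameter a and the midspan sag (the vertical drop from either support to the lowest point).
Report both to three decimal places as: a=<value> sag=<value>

a=29.364 sag=19.929

seed: a₀ = √(S³/(24(L−S))) = √(65.046³/(24·14.139)) = 28.478422
iter 1: u=1.142023  f(a)=+9.512e-01  f'(a)=-1.129e+00  a ← 28.478422 − (+9.512e-01/-1.129e+00) = 29.321176
iter 2: u=1.109198  f(a)=+4.386e-02  f'(a)=-1.027e+00  a ← 29.321176 − (+4.386e-02/-1.027e+00) = 29.363889
iter 3: u=1.107585  f(a)=+1.032e-04  f'(a)=-1.022e+00  a ← 29.363889 − (+1.032e-04/-1.022e+00) = 29.363990
iter 4: u=1.107581  f(a)=+5.745e-10  f'(a)=-1.022e+00  a ← 29.363990 − (+5.745e-10/-1.022e+00) = 29.363990
iter 5: u=1.107581  f(a)=+4.263e-14  f'(a)=-1.022e+00  a ← 29.363990 − (+4.263e-14/-1.022e+00) = 29.363990
converged: |Δa| < 1e-12 after 5 iterations
sag = a·(cosh(S/(2a)) − 1) = 29.363990·(cosh(1.107581) − 1) = 19.929112
T_max/T_min = cosh(S/(2a)) = 1.678692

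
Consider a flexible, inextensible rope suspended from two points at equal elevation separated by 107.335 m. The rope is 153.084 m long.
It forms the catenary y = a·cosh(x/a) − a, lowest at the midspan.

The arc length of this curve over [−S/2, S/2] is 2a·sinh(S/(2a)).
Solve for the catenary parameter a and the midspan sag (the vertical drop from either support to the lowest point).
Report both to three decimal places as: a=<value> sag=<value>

a=35.524 sag=48.860

seed: a₀ = √(S³/(24(L−S))) = √(107.335³/(24·45.749)) = 33.559510
iter 1: u=1.599174  f(a)=+6.219e+00  f'(a)=-3.490e+00  a ← 33.559510 − (+6.219e+00/-3.490e+00) = 35.341208
iter 2: u=1.518553  f(a)=+5.296e-01  f'(a)=-2.919e+00  a ← 35.341208 − (+5.296e-01/-2.919e+00) = 35.522627
iter 3: u=1.510798  f(a)=+4.630e-03  f'(a)=-2.868e+00  a ← 35.522627 − (+4.630e-03/-2.868e+00) = 35.524242
iter 4: u=1.510729  f(a)=+3.608e-07  f'(a)=-2.868e+00  a ← 35.524242 − (+3.608e-07/-2.868e+00) = 35.524242
iter 5: u=1.510729  f(a)=+0.000e+00  f'(a)=-2.868e+00  a ← 35.524242 − (+0.000e+00/-2.868e+00) = 35.524242
converged: |Δa| < 1e-12 after 5 iterations
sag = a·(cosh(S/(2a)) − 1) = 35.524242·(cosh(1.510729) − 1) = 48.859699
T_max/T_min = cosh(S/(2a)) = 2.375390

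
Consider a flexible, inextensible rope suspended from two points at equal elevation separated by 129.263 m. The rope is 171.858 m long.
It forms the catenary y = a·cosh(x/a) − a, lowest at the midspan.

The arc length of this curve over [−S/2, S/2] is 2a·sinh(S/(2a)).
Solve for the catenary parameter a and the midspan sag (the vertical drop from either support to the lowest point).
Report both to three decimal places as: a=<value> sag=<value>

a=48.084 sag=50.384

seed: a₀ = √(S³/(24(L−S))) = √(129.263³/(24·42.595)) = 45.964910
iter 1: u=1.406105  f(a)=+4.415e+00  f'(a)=-2.247e+00  a ← 45.964910 − (+4.415e+00/-2.247e+00) = 47.929863
iter 2: u=1.348460  f(a)=+2.989e-01  f'(a)=-1.952e+00  a ← 47.929863 − (+2.989e-01/-1.952e+00) = 48.082980
iter 3: u=1.344166  f(a)=+1.590e-03  f'(a)=-1.931e+00  a ← 48.082980 − (+1.590e-03/-1.931e+00) = 48.083803
iter 4: u=1.344143  f(a)=+4.550e-08  f'(a)=-1.931e+00  a ← 48.083803 − (+4.550e-08/-1.931e+00) = 48.083803
iter 5: u=1.344143  f(a)=-2.842e-14  f'(a)=-1.931e+00  a ← 48.083803 − (-2.842e-14/-1.931e+00) = 48.083803
converged: |Δa| < 1e-12 after 5 iterations
sag = a·(cosh(S/(2a)) − 1) = 48.083803·(cosh(1.344143) − 1) = 50.383680
T_max/T_min = cosh(S/(2a)) = 2.047831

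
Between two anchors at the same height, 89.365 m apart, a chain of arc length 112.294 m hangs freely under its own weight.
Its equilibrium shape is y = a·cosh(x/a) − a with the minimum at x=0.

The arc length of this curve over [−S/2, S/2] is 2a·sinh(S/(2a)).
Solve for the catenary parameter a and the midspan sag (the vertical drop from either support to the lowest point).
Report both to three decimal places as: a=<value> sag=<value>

seed: a₀ = √(S³/(24(L−S))) = √(89.365³/(24·22.929)) = 36.012478
iter 1: u=1.240750  f(a)=+1.831e+00  f'(a)=-1.481e+00  a ← 36.012478 − (+1.831e+00/-1.481e+00) = 37.249215
iter 2: u=1.199555  f(a)=+9.855e-02  f'(a)=-1.325e+00  a ← 37.249215 − (+9.855e-02/-1.325e+00) = 37.323590
iter 3: u=1.197165  f(a)=+3.214e-04  f'(a)=-1.316e+00  a ← 37.323590 − (+3.214e-04/-1.316e+00) = 37.323835
iter 4: u=1.197157  f(a)=+3.444e-09  f'(a)=-1.316e+00  a ← 37.323835 − (+3.444e-09/-1.316e+00) = 37.323835
iter 5: u=1.197157  f(a)=-1.421e-14  f'(a)=-1.316e+00  a ← 37.323835 − (-1.421e-14/-1.316e+00) = 37.323835
converged: |Δa| < 1e-12 after 5 iterations
sag = a·(cosh(S/(2a)) − 1) = 37.323835·(cosh(1.197157) − 1) = 30.096891
T_max/T_min = cosh(S/(2a)) = 1.806372

a=37.324 sag=30.097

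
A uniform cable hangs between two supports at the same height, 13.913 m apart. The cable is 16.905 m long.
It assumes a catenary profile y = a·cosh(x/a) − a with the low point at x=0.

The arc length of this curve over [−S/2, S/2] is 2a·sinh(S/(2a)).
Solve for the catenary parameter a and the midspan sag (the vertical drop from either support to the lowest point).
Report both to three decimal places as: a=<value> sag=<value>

a=6.313 sag=4.237

seed: a₀ = √(S³/(24(L−S))) = √(13.913³/(24·2.992)) = 6.124135
iter 1: u=1.135916  f(a)=+1.991e-01  f'(a)=-1.109e+00  a ← 6.124135 − (+1.991e-01/-1.109e+00) = 6.303613
iter 2: u=1.103573  f(a)=+9.086e-03  f'(a)=-1.010e+00  a ← 6.303613 − (+9.086e-03/-1.010e+00) = 6.312609
iter 3: u=1.102001  f(a)=+2.094e-05  f'(a)=-1.005e+00  a ← 6.312609 − (+2.094e-05/-1.005e+00) = 6.312630
iter 4: u=1.101997  f(a)=+1.117e-10  f'(a)=-1.005e+00  a ← 6.312630 − (+1.117e-10/-1.005e+00) = 6.312630
iter 5: u=1.101997  f(a)=-3.553e-15  f'(a)=-1.005e+00  a ← 6.312630 − (-3.553e-15/-1.005e+00) = 6.312630
converged: |Δa| < 1e-12 after 5 iterations
sag = a·(cosh(S/(2a)) − 1) = 6.312630·(cosh(1.101997) − 1) = 4.236970
T_max/T_min = cosh(S/(2a)) = 1.671189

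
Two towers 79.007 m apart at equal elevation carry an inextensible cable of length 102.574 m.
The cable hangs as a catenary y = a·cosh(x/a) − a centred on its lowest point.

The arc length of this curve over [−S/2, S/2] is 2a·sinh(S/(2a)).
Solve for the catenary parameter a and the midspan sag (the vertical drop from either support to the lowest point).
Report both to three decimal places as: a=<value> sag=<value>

seed: a₀ = √(S³/(24(L−S))) = √(79.007³/(24·23.567)) = 29.528446
iter 1: u=1.337812  f(a)=+2.201e+00  f'(a)=-1.901e+00  a ← 29.528446 − (+2.201e+00/-1.901e+00) = 30.686430
iter 2: u=1.287328  f(a)=+1.361e-01  f'(a)=-1.672e+00  a ← 30.686430 − (+1.361e-01/-1.672e+00) = 30.767813
iter 3: u=1.283923  f(a)=+5.962e-04  f'(a)=-1.658e+00  a ← 30.767813 − (+5.962e-04/-1.658e+00) = 30.768173
iter 4: u=1.283908  f(a)=+1.155e-08  f'(a)=-1.658e+00  a ← 30.768173 − (+1.155e-08/-1.658e+00) = 30.768173
iter 5: u=1.283908  f(a)=-1.421e-14  f'(a)=-1.658e+00  a ← 30.768173 − (-1.421e-14/-1.658e+00) = 30.768173
converged: |Δa| < 1e-12 after 5 iterations
sag = a·(cosh(S/(2a)) − 1) = 30.768173·(cosh(1.283908) − 1) = 29.040161
T_max/T_min = cosh(S/(2a)) = 1.943838

a=30.768 sag=29.040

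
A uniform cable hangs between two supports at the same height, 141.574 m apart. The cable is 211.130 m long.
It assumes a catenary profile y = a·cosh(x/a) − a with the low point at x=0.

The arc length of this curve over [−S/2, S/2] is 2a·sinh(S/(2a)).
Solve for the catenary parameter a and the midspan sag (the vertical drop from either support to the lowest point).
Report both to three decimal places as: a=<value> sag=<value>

a=43.978 sag=70.381

seed: a₀ = √(S³/(24(L−S))) = √(141.574³/(24·69.556)) = 41.228956
iter 1: u=1.716924  f(a)=+1.100e+01  f'(a)=-4.479e+00  a ← 41.228956 − (+1.100e+01/-4.479e+00) = 43.685039
iter 2: u=1.620395  f(a)=+1.060e+00  f'(a)=-3.655e+00  a ← 43.685039 − (+1.060e+00/-3.655e+00) = 43.975026
iter 3: u=1.609709  f(a)=+1.215e-02  f'(a)=-3.571e+00  a ← 43.975026 − (+1.215e-02/-3.571e+00) = 43.978428
iter 4: u=1.609585  f(a)=+1.637e-06  f'(a)=-3.570e+00  a ← 43.978428 − (+1.637e-06/-3.570e+00) = 43.978428
iter 5: u=1.609585  f(a)=+5.684e-14  f'(a)=-3.570e+00  a ← 43.978428 − (+5.684e-14/-3.570e+00) = 43.978428
converged: |Δa| < 1e-12 after 5 iterations
sag = a·(cosh(S/(2a)) − 1) = 43.978428·(cosh(1.609585) − 1) = 70.380968
T_max/T_min = cosh(S/(2a)) = 2.600352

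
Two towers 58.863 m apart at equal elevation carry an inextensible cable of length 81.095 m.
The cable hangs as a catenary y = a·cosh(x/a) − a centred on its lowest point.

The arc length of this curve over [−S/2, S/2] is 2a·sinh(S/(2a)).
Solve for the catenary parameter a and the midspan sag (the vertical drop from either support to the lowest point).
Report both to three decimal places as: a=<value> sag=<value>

a=20.575 sag=24.894

seed: a₀ = √(S³/(24(L−S))) = √(58.863³/(24·22.232)) = 19.550988
iter 1: u=1.505372  f(a)=+2.659e+00  f'(a)=-2.833e+00  a ← 19.550988 − (+2.659e+00/-2.833e+00) = 20.489637
iter 2: u=1.436409  f(a)=+2.035e-01  f'(a)=-2.415e+00  a ← 20.489637 − (+2.035e-01/-2.415e+00) = 20.573916
iter 3: u=1.430525  f(a)=+1.410e-03  f'(a)=-2.381e+00  a ← 20.573916 − (+1.410e-03/-2.381e+00) = 20.574508
iter 4: u=1.430484  f(a)=+6.873e-08  f'(a)=-2.381e+00  a ← 20.574508 − (+6.873e-08/-2.381e+00) = 20.574508
iter 5: u=1.430484  f(a)=-1.421e-14  f'(a)=-2.381e+00  a ← 20.574508 − (-1.421e-14/-2.381e+00) = 20.574508
converged: |Δa| < 1e-12 after 5 iterations
sag = a·(cosh(S/(2a)) − 1) = 20.574508·(cosh(1.430484) − 1) = 24.894274
T_max/T_min = cosh(S/(2a)) = 2.209957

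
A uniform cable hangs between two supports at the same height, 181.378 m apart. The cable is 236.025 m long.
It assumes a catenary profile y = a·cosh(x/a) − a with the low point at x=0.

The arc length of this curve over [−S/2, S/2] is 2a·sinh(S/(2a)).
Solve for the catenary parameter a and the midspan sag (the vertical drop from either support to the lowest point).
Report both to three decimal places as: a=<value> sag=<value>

a=70.310 sag=67.060

seed: a₀ = √(S³/(24(L−S))) = √(181.378³/(24·54.647)) = 67.450959
iter 1: u=1.344518  f(a)=+5.157e+00  f'(a)=-1.933e+00  a ← 67.450959 − (+5.157e+00/-1.933e+00) = 70.119271
iter 2: u=1.293353  f(a)=+3.218e-01  f'(a)=-1.698e+00  a ← 70.119271 − (+3.218e-01/-1.698e+00) = 70.308753
iter 3: u=1.289868  f(a)=+1.438e-03  f'(a)=-1.683e+00  a ← 70.308753 − (+1.438e-03/-1.683e+00) = 70.309607
iter 4: u=1.289852  f(a)=+2.897e-08  f'(a)=-1.683e+00  a ← 70.309607 − (+2.897e-08/-1.683e+00) = 70.309607
iter 5: u=1.289852  f(a)=+8.527e-14  f'(a)=-1.683e+00  a ← 70.309607 − (+8.527e-14/-1.683e+00) = 70.309607
converged: |Δa| < 1e-12 after 5 iterations
sag = a·(cosh(S/(2a)) − 1) = 70.309607·(cosh(1.289852) − 1) = 67.059935
T_max/T_min = cosh(S/(2a)) = 1.953781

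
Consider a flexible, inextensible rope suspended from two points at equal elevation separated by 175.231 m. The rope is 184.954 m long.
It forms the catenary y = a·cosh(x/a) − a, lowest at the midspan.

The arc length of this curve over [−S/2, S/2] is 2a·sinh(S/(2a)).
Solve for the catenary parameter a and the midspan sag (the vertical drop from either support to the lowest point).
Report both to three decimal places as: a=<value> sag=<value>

seed: a₀ = √(S³/(24(L−S))) = √(175.231³/(24·9.723)) = 151.848549
iter 1: u=0.576993  f(a)=+1.631e-01  f'(a)=-1.324e-01  a ← 151.848549 − (+1.631e-01/-1.324e-01) = 153.080931
iter 2: u=0.572348  f(a)=+2.007e-03  f'(a)=-1.291e-01  a ← 153.080931 − (+2.007e-03/-1.291e-01) = 153.096476
iter 3: u=0.572289  f(a)=+3.123e-07  f'(a)=-1.291e-01  a ← 153.096476 − (+3.123e-07/-1.291e-01) = 153.096478
iter 4: u=0.572289  f(a)=+0.000e+00  f'(a)=-1.291e-01  a ← 153.096478 − (+0.000e+00/-1.291e-01) = 153.096478
converged: |Δa| < 1e-12 after 4 iterations
sag = a·(cosh(S/(2a)) − 1) = 153.096478·(cosh(0.572289) − 1) = 25.762481
T_max/T_min = cosh(S/(2a)) = 1.168276

a=153.096 sag=25.762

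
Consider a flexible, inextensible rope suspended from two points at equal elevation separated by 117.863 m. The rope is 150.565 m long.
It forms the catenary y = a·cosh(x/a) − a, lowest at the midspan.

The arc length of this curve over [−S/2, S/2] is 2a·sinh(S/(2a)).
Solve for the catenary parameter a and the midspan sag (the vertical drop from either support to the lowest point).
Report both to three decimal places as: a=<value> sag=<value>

seed: a₀ = √(S³/(24(L−S))) = √(117.863³/(24·32.702)) = 45.674464
iter 1: u=1.290251  f(a)=+2.832e+00  f'(a)=-1.685e+00  a ← 45.674464 − (+2.832e+00/-1.685e+00) = 47.355481
iter 2: u=1.244449  f(a)=+1.639e-01  f'(a)=-1.495e+00  a ← 47.355481 − (+1.639e-01/-1.495e+00) = 47.465091
iter 3: u=1.241576  f(a)=+6.231e-04  f'(a)=-1.484e+00  a ← 47.465091 − (+6.231e-04/-1.484e+00) = 47.465511
iter 4: u=1.241565  f(a)=+9.085e-09  f'(a)=-1.484e+00  a ← 47.465511 − (+9.085e-09/-1.484e+00) = 47.465511
iter 5: u=1.241565  f(a)=-2.842e-14  f'(a)=-1.484e+00  a ← 47.465511 − (-2.842e-14/-1.484e+00) = 47.465511
converged: |Δa| < 1e-12 after 5 iterations
sag = a·(cosh(S/(2a)) − 1) = 47.465511·(cosh(1.241565) − 1) = 41.531284
T_max/T_min = cosh(S/(2a)) = 1.874978

a=47.466 sag=41.531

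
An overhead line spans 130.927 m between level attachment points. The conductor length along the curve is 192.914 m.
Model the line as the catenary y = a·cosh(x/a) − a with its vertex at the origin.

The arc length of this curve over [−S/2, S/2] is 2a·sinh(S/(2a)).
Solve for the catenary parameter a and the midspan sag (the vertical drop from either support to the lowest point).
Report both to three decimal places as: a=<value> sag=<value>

a=41.345 sag=63.600

seed: a₀ = √(S³/(24(L−S))) = √(130.927³/(24·61.987)) = 38.840776
iter 1: u=1.685432  f(a)=+9.424e+00  f'(a)=-4.196e+00  a ← 38.840776 − (+9.424e+00/-4.196e+00) = 41.086936
iter 2: u=1.593292  f(a)=+8.793e-01  f'(a)=-3.446e+00  a ← 41.086936 − (+8.793e-01/-3.446e+00) = 41.342101
iter 3: u=1.583458  f(a)=+9.395e-03  f'(a)=-3.373e+00  a ← 41.342101 − (+9.395e-03/-3.373e+00) = 41.344887
iter 4: u=1.583352  f(a)=+1.098e-06  f'(a)=-3.372e+00  a ← 41.344887 − (+1.098e-06/-3.372e+00) = 41.344887
iter 5: u=1.583352  f(a)=+0.000e+00  f'(a)=-3.372e+00  a ← 41.344887 − (+0.000e+00/-3.372e+00) = 41.344887
converged: |Δa| < 1e-12 after 5 iterations
sag = a·(cosh(S/(2a)) − 1) = 41.344887·(cosh(1.583352) − 1) = 63.599634
T_max/T_min = cosh(S/(2a)) = 2.538271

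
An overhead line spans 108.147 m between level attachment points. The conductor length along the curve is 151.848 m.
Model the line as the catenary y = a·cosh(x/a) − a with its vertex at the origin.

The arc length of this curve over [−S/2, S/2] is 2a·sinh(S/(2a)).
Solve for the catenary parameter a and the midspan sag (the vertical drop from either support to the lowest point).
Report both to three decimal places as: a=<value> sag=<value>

seed: a₀ = √(S³/(24(L−S))) = √(108.147³/(24·43.701)) = 34.727251
iter 1: u=1.557091  f(a)=+5.614e+00  f'(a)=-3.182e+00  a ← 34.727251 − (+5.614e+00/-3.182e+00) = 36.491408
iter 2: u=1.481815  f(a)=+4.562e-01  f'(a)=-2.684e+00  a ← 36.491408 − (+4.562e-01/-2.684e+00) = 36.661341
iter 3: u=1.474946  f(a)=+3.600e-03  f'(a)=-2.642e+00  a ← 36.661341 − (+3.600e-03/-2.642e+00) = 36.662704
iter 4: u=1.474891  f(a)=+2.282e-07  f'(a)=-2.642e+00  a ← 36.662704 − (+2.282e-07/-2.642e+00) = 36.662704
iter 5: u=1.474891  f(a)=+0.000e+00  f'(a)=-2.642e+00  a ← 36.662704 − (+0.000e+00/-2.642e+00) = 36.662704
converged: |Δa| < 1e-12 after 5 iterations
sag = a·(cosh(S/(2a)) − 1) = 36.662704·(cosh(1.474891) − 1) = 47.649855
T_max/T_min = cosh(S/(2a)) = 2.299682

a=36.663 sag=47.650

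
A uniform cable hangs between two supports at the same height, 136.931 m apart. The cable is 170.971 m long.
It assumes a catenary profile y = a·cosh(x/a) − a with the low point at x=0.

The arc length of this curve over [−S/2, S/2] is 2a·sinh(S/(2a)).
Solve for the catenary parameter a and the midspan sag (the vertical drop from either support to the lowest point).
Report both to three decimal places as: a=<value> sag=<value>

seed: a₀ = √(S³/(24(L−S))) = √(136.931³/(24·34.040)) = 56.059894
iter 1: u=1.221292  f(a)=+2.631e+00  f'(a)=-1.405e+00  a ← 56.059894 − (+2.631e+00/-1.405e+00) = 57.931630
iter 2: u=1.181833  f(a)=+1.375e-01  f'(a)=-1.262e+00  a ← 57.931630 − (+1.375e-01/-1.262e+00) = 58.040577
iter 3: u=1.179614  f(a)=+4.214e-04  f'(a)=-1.254e+00  a ← 58.040577 − (+4.214e-04/-1.254e+00) = 58.040913
iter 4: u=1.179608  f(a)=+3.986e-09  f'(a)=-1.254e+00  a ← 58.040913 − (+3.986e-09/-1.254e+00) = 58.040913
iter 5: u=1.179608  f(a)=-2.842e-14  f'(a)=-1.254e+00  a ← 58.040913 − (-2.842e-14/-1.254e+00) = 58.040913
converged: |Δa| < 1e-12 after 5 iterations
sag = a·(cosh(S/(2a)) − 1) = 58.040913·(cosh(1.179608) − 1) = 45.286326
T_max/T_min = cosh(S/(2a)) = 1.780248

a=58.041 sag=45.286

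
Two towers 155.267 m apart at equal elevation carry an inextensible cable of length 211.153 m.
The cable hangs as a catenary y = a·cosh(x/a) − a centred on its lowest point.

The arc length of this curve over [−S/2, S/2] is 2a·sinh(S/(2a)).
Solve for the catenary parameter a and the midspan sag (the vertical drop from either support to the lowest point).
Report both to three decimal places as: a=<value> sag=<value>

a=55.472 sag=63.790

seed: a₀ = √(S³/(24(L−S))) = √(155.267³/(24·55.886)) = 52.827689
iter 1: u=1.469561  f(a)=+6.354e+00  f'(a)=-2.609e+00  a ← 52.827689 − (+6.354e+00/-2.609e+00) = 55.262879
iter 2: u=1.404804  f(a)=+4.658e-01  f'(a)=-2.240e+00  a ← 55.262879 − (+4.658e-01/-2.240e+00) = 55.470857
iter 3: u=1.399537  f(a)=+2.941e-03  f'(a)=-2.211e+00  a ← 55.470857 − (+2.941e-03/-2.211e+00) = 55.472186
iter 4: u=1.399503  f(a)=+1.188e-07  f'(a)=-2.211e+00  a ← 55.472186 − (+1.188e-07/-2.211e+00) = 55.472186
iter 5: u=1.399503  f(a)=+0.000e+00  f'(a)=-2.211e+00  a ← 55.472186 − (+0.000e+00/-2.211e+00) = 55.472186
converged: |Δa| < 1e-12 after 5 iterations
sag = a·(cosh(S/(2a)) − 1) = 55.472186·(cosh(1.399503) − 1) = 63.790384
T_max/T_min = cosh(S/(2a)) = 2.149953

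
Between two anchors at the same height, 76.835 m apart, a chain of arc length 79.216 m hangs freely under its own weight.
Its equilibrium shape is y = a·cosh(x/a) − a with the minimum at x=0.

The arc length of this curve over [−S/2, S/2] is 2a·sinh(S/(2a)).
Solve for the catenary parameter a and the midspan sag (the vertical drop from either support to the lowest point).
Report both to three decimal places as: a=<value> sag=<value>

a=89.506 sag=8.372

seed: a₀ = √(S³/(24(L−S))) = √(76.835³/(24·2.381)) = 89.094998
iter 1: u=0.431197  f(a)=+2.223e-02  f'(a)=-5.445e-02  a ← 89.094998 − (+2.223e-02/-5.445e-02) = 89.503332
iter 2: u=0.429230  f(a)=+1.538e-04  f'(a)=-5.370e-02  a ← 89.503332 − (+1.538e-04/-5.370e-02) = 89.506195
iter 3: u=0.429216  f(a)=+7.470e-09  f'(a)=-5.369e-02  a ← 89.506195 − (+7.470e-09/-5.369e-02) = 89.506196
iter 4: u=0.429216  f(a)=-1.421e-14  f'(a)=-5.369e-02  a ← 89.506196 − (-1.421e-14/-5.369e-02) = 89.506196
converged: |Δa| < 1e-12 after 4 iterations
sag = a·(cosh(S/(2a)) − 1) = 89.506196·(cosh(0.429216) − 1) = 8.372059
T_max/T_min = cosh(S/(2a)) = 1.093536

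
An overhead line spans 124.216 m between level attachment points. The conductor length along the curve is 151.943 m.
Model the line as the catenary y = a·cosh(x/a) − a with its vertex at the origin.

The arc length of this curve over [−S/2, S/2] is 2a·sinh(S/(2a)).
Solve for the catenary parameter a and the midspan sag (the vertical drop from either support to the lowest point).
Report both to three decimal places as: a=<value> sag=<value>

seed: a₀ = √(S³/(24(L−S))) = √(124.216³/(24·27.727)) = 53.667238
iter 1: u=1.157280  f(a)=+1.917e+00  f'(a)=-1.178e+00  a ← 53.667238 − (+1.917e+00/-1.178e+00) = 55.293974
iter 2: u=1.123233  f(a)=+9.062e-02  f'(a)=-1.069e+00  a ← 55.293974 − (+9.062e-02/-1.069e+00) = 55.378706
iter 3: u=1.121514  f(a)=+2.247e-04  f'(a)=-1.064e+00  a ← 55.378706 − (+2.247e-04/-1.064e+00) = 55.378918
iter 4: u=1.121510  f(a)=+1.389e-09  f'(a)=-1.064e+00  a ← 55.378918 − (+1.389e-09/-1.064e+00) = 55.378918
iter 5: u=1.121510  f(a)=+2.842e-14  f'(a)=-1.064e+00  a ← 55.378918 − (+2.842e-14/-1.064e+00) = 55.378918
converged: |Δa| < 1e-12 after 5 iterations
sag = a·(cosh(S/(2a)) − 1) = 55.378918·(cosh(1.121510) − 1) = 38.634344
T_max/T_min = cosh(S/(2a)) = 1.697636

a=55.379 sag=38.634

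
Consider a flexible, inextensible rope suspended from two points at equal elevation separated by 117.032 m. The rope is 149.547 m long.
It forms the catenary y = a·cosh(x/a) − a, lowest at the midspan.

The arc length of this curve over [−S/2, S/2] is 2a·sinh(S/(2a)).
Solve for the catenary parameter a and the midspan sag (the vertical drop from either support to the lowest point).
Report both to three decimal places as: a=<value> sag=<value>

a=47.102 sag=41.271

seed: a₀ = √(S³/(24(L−S))) = √(117.032³/(24·32.515)) = 45.322039
iter 1: u=1.291116  f(a)=+2.820e+00  f'(a)=-1.689e+00  a ← 45.322039 − (+2.820e+00/-1.689e+00) = 46.992056
iter 2: u=1.245232  f(a)=+1.634e-01  f'(a)=-1.498e+00  a ← 46.992056 − (+1.634e-01/-1.498e+00) = 47.101101
iter 3: u=1.242349  f(a)=+6.228e-04  f'(a)=-1.487e+00  a ← 47.101101 − (+6.228e-04/-1.487e+00) = 47.101520
iter 4: u=1.242338  f(a)=+9.129e-09  f'(a)=-1.487e+00  a ← 47.101520 − (+9.129e-09/-1.487e+00) = 47.101520
iter 5: u=1.242338  f(a)=+2.842e-14  f'(a)=-1.487e+00  a ← 47.101520 − (+2.842e-14/-1.487e+00) = 47.101520
converged: |Δa| < 1e-12 after 5 iterations
sag = a·(cosh(S/(2a)) − 1) = 47.101520·(cosh(1.242338) − 1) = 41.270588
T_max/T_min = cosh(S/(2a)) = 1.876205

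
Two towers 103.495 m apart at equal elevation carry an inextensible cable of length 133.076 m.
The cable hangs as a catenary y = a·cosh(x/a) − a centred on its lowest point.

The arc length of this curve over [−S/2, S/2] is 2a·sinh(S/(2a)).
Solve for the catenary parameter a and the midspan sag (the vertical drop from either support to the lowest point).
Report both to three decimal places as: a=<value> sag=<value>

seed: a₀ = √(S³/(24(L−S))) = √(103.495³/(24·29.581)) = 39.515457
iter 1: u=1.309551  f(a)=+2.643e+00  f'(a)=-1.770e+00  a ← 39.515457 − (+2.643e+00/-1.770e+00) = 41.008263
iter 2: u=1.261880  f(a)=+1.571e-01  f'(a)=-1.565e+00  a ← 41.008263 − (+1.571e-01/-1.565e+00) = 41.108639
iter 3: u=1.258799  f(a)=+6.332e-04  f'(a)=-1.553e+00  a ← 41.108639 − (+6.332e-04/-1.553e+00) = 41.109046
iter 4: u=1.258786  f(a)=+1.038e-08  f'(a)=-1.553e+00  a ← 41.109046 − (+1.038e-08/-1.553e+00) = 41.109046
iter 5: u=1.258786  f(a)=+0.000e+00  f'(a)=-1.553e+00  a ← 41.109046 − (+0.000e+00/-1.553e+00) = 41.109046
converged: |Δa| < 1e-12 after 5 iterations
sag = a·(cosh(S/(2a)) − 1) = 41.109046·(cosh(1.258786) − 1) = 37.103863
T_max/T_min = cosh(S/(2a)) = 1.902572

a=41.109 sag=37.104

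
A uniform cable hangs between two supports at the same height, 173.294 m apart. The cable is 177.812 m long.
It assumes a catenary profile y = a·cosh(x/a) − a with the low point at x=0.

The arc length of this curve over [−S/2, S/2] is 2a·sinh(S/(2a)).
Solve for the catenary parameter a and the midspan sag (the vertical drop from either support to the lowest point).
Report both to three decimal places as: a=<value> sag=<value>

seed: a₀ = √(S³/(24(L−S))) = √(173.294³/(24·4.518)) = 219.076884
iter 1: u=0.395510  f(a)=+3.547e-02  f'(a)=-4.189e-02  a ← 219.076884 − (+3.547e-02/-4.189e-02) = 219.923507
iter 2: u=0.393987  f(a)=+2.067e-04  f'(a)=-4.141e-02  a ← 219.923507 − (+2.067e-04/-4.141e-02) = 219.928498
iter 3: u=0.393978  f(a)=+7.107e-09  f'(a)=-4.140e-02  a ← 219.928498 − (+7.107e-09/-4.140e-02) = 219.928498
iter 4: u=0.393978  f(a)=-2.842e-14  f'(a)=-4.140e-02  a ← 219.928498 − (-2.842e-14/-4.140e-02) = 219.928498
converged: |Δa| < 1e-12 after 4 iterations
sag = a·(cosh(S/(2a)) − 1) = 219.928498·(cosh(0.393978) − 1) = 17.290433
T_max/T_min = cosh(S/(2a)) = 1.078618

a=219.928 sag=17.290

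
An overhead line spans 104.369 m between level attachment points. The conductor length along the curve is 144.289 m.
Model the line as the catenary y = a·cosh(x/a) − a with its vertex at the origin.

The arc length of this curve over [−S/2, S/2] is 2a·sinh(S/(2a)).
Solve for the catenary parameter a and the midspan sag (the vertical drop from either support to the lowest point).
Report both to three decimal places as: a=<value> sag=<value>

seed: a₀ = √(S³/(24(L−S))) = √(104.369³/(24·39.920)) = 34.447396
iter 1: u=1.514904  f(a)=+4.839e+00  f'(a)=-2.895e+00  a ← 34.447396 − (+4.839e+00/-2.895e+00) = 36.118863
iter 2: u=1.444799  f(a)=+3.745e-01  f'(a)=-2.463e+00  a ← 36.118863 − (+3.745e-01/-2.463e+00) = 36.270924
iter 3: u=1.438742  f(a)=+2.659e-03  f'(a)=-2.428e+00  a ← 36.270924 − (+2.659e-03/-2.428e+00) = 36.272019
iter 4: u=1.438699  f(a)=+1.361e-07  f'(a)=-2.428e+00  a ← 36.272019 − (+1.361e-07/-2.428e+00) = 36.272019
iter 5: u=1.438699  f(a)=-2.842e-14  f'(a)=-2.428e+00  a ← 36.272019 − (-2.842e-14/-2.428e+00) = 36.272019
converged: |Δa| < 1e-12 after 5 iterations
sag = a·(cosh(S/(2a)) − 1) = 36.272019·(cosh(1.438699) − 1) = 44.477521
T_max/T_min = cosh(S/(2a)) = 2.226221

a=36.272 sag=44.478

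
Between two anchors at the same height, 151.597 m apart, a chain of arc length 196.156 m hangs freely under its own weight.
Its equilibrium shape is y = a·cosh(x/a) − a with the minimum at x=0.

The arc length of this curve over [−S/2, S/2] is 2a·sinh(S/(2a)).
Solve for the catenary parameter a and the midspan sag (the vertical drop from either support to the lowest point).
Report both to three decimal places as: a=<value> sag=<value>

a=59.441 sag=55.244

seed: a₀ = √(S³/(24(L−S))) = √(151.597³/(24·44.559)) = 57.077188
iter 1: u=1.328000  f(a)=+4.098e+00  f'(a)=-1.855e+00  a ← 57.077188 − (+4.098e+00/-1.855e+00) = 59.286928
iter 2: u=1.278503  f(a)=+2.500e-01  f'(a)=-1.635e+00  a ← 59.286928 − (+2.500e-01/-1.635e+00) = 59.439878
iter 3: u=1.275213  f(a)=+1.064e-03  f'(a)=-1.621e+00  a ← 59.439878 − (+1.064e-03/-1.621e+00) = 59.440534
iter 4: u=1.275199  f(a)=+1.946e-08  f'(a)=-1.621e+00  a ← 59.440534 − (+1.946e-08/-1.621e+00) = 59.440534
iter 5: u=1.275199  f(a)=-2.842e-14  f'(a)=-1.621e+00  a ← 59.440534 − (-2.842e-14/-1.621e+00) = 59.440534
converged: |Δa| < 1e-12 after 5 iterations
sag = a·(cosh(S/(2a)) − 1) = 59.440534·(cosh(1.275199) − 1) = 55.243690
T_max/T_min = cosh(S/(2a)) = 1.929394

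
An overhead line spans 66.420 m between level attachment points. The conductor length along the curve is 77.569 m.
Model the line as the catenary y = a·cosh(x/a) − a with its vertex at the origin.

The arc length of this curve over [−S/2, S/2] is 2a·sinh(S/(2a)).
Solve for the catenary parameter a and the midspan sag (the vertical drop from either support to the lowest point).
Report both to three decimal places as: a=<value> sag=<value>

a=33.895 sag=17.613

seed: a₀ = √(S³/(24(L−S))) = √(66.420³/(24·11.149)) = 33.092130
iter 1: u=1.003562  f(a)=+5.751e-01  f'(a)=-7.442e-01  a ← 33.092130 − (+5.751e-01/-7.442e-01) = 33.864917
iter 2: u=0.980661  f(a)=+2.076e-02  f'(a)=-6.913e-01  a ← 33.864917 − (+2.076e-02/-6.913e-01) = 33.894949
iter 3: u=0.979792  f(a)=+2.930e-05  f'(a)=-6.894e-01  a ← 33.894949 − (+2.930e-05/-6.894e-01) = 33.894991
iter 4: u=0.979791  f(a)=+5.856e-11  f'(a)=-6.894e-01  a ← 33.894991 − (+5.856e-11/-6.894e-01) = 33.894991
iter 5: u=0.979791  f(a)=+0.000e+00  f'(a)=-6.894e-01  a ← 33.894991 − (+0.000e+00/-6.894e-01) = 33.894991
converged: |Δa| < 1e-12 after 5 iterations
sag = a·(cosh(S/(2a)) − 1) = 33.894991·(cosh(0.979791) − 1) = 17.613337
T_max/T_min = cosh(S/(2a)) = 1.519644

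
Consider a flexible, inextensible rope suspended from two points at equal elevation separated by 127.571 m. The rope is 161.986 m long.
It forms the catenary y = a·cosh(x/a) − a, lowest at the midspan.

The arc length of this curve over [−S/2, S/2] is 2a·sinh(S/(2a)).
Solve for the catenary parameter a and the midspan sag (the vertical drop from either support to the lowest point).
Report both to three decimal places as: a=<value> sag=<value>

a=52.050 sag=44.226

seed: a₀ = √(S³/(24(L−S))) = √(127.571³/(24·34.415)) = 50.135856
iter 1: u=1.272253  f(a)=+2.895e+00  f'(a)=-1.608e+00  a ← 50.135856 − (+2.895e+00/-1.608e+00) = 51.935893
iter 2: u=1.228158  f(a)=+1.632e-01  f'(a)=-1.432e+00  a ← 51.935893 − (+1.632e-01/-1.432e+00) = 52.049902
iter 3: u=1.225468  f(a)=+5.874e-04  f'(a)=-1.421e+00  a ← 52.049902 − (+5.874e-04/-1.421e+00) = 52.050316
iter 4: u=1.225458  f(a)=+7.668e-09  f'(a)=-1.421e+00  a ← 52.050316 − (+7.668e-09/-1.421e+00) = 52.050316
iter 5: u=1.225458  f(a)=-2.842e-14  f'(a)=-1.421e+00  a ← 52.050316 − (-2.842e-14/-1.421e+00) = 52.050316
converged: |Δa| < 1e-12 after 5 iterations
sag = a·(cosh(S/(2a)) − 1) = 52.050316·(cosh(1.225458) − 1) = 44.225857
T_max/T_min = cosh(S/(2a)) = 1.849675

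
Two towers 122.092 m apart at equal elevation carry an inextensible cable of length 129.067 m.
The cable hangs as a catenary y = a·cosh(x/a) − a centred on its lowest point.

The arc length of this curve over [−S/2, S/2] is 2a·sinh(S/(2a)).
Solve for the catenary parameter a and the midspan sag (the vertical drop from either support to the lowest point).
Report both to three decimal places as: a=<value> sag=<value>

a=105.150 sag=18.224

seed: a₀ = √(S³/(24(L−S))) = √(122.092³/(24·6.975)) = 104.268490
iter 1: u=0.585469  f(a)=+1.205e-01  f'(a)=-1.384e-01  a ← 104.268490 − (+1.205e-01/-1.384e-01) = 105.139121
iter 2: u=0.580621  f(a)=+1.526e-03  f'(a)=-1.349e-01  a ← 105.139121 − (+1.526e-03/-1.349e-01) = 105.150430
iter 3: u=0.580559  f(a)=+2.517e-07  f'(a)=-1.349e-01  a ← 105.150430 − (+2.517e-07/-1.349e-01) = 105.150432
iter 4: u=0.580559  f(a)=+0.000e+00  f'(a)=-1.349e-01  a ← 105.150432 − (+0.000e+00/-1.349e-01) = 105.150432
converged: |Δa| < 1e-12 after 4 iterations
sag = a·(cosh(S/(2a)) − 1) = 105.150432·(cosh(0.580559) − 1) = 18.223739
T_max/T_min = cosh(S/(2a)) = 1.173311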